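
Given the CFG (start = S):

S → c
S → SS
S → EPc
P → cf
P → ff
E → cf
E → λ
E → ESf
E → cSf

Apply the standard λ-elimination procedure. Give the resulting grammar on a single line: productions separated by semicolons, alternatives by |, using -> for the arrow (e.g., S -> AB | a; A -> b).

S -> c | Pc | SS | EPc; E -> Sf | cf | ESf | cSf; P -> cf | ff

Nullable set: {E}.
S -> EPc: E nullable, giving EPc | Pc.
Drop E -> λ.
E -> ESf: E nullable, giving ESf | Sf.
Unchanged (no nullable symbols): S -> SS; S -> c; E -> cSf; E -> cf; P -> cf; P -> ff.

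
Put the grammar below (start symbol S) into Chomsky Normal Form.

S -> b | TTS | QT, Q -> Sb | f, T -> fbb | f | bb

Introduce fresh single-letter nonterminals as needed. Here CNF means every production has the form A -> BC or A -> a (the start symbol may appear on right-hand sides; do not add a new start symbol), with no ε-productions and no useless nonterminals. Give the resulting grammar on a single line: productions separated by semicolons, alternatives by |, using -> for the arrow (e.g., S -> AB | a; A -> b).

No ε-productions.
No unit productions to eliminate.
TERM: introduce A -> b, B -> f and substitute in every rule of length ≥2.
BIN: S -> TTS becomes S -> TC, C -> TS; T -> BAA becomes T -> BD, D -> AA.

S -> b | QT | TC; A -> b; B -> f; C -> TS; D -> AA; Q -> f | SA; T -> f | AA | BD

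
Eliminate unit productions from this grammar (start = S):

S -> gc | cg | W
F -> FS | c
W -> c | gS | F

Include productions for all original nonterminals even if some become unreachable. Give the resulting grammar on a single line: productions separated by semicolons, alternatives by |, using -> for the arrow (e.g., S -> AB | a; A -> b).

S -> c | FS | cg | gS | gc; F -> c | FS; W -> c | FS | gS

Unit productions: S->W, W->F.
Unit pairs (A ⇒* B via units): (S,F), (S,W), (W,F).
S: inherits non-unit rules of {F, S, W} → FS | c | cg | gS | gc.
F: inherits non-unit rules of {F} → FS | c.
W: inherits non-unit rules of {F, W} → FS | c | gS.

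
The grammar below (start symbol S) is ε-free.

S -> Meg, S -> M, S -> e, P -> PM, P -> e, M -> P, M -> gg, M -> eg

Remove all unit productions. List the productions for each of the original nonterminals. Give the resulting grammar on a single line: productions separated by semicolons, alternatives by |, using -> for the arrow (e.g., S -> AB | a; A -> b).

S -> e | PM | eg | gg | Meg; M -> e | PM | eg | gg; P -> e | PM

Unit productions: M->P, S->M.
Unit pairs (A ⇒* B via units): (M,P), (S,M), (S,P).
S: inherits non-unit rules of {M, P, S} → Meg | PM | e | eg | gg.
M: inherits non-unit rules of {M, P} → PM | e | eg | gg.
P: inherits non-unit rules of {P} → PM | e.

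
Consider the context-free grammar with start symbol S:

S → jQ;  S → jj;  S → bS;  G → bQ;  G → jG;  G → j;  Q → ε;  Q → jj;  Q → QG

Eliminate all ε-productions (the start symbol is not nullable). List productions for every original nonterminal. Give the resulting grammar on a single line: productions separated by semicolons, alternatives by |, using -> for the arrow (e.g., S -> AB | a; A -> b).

S -> j | bS | jQ | jj; G -> b | j | bQ | jG; Q -> G | QG | jj

Nullable set: {Q}.
S -> jQ: Q nullable, giving j | jQ.
G -> bQ: Q nullable, giving b | bQ.
Drop Q -> ε.
Q -> QG: Q nullable, giving G | QG.
Unchanged (no nullable symbols): S -> bS; S -> jj; G -> j; G -> jG; Q -> jj.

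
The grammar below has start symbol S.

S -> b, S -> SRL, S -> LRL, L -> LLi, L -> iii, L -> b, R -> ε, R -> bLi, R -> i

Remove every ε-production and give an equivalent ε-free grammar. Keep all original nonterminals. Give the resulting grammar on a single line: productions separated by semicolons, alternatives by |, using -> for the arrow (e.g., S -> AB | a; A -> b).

Nullable set: {R}.
S -> LRL: R nullable, giving LL | LRL.
S -> SRL: R nullable, giving SL | SRL.
Drop R -> ε.
Unchanged (no nullable symbols): S -> b; L -> LLi; L -> b; L -> iii; R -> bLi; R -> i.

S -> b | LL | SL | LRL | SRL; L -> b | LLi | iii; R -> i | bLi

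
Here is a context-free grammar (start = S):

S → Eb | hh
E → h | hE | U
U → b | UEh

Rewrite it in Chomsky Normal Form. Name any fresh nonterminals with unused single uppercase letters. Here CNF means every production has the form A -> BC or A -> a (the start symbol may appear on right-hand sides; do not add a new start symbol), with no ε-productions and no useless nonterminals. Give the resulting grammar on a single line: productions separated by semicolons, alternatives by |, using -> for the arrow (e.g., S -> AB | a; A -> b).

S -> AA | EB; A -> h; B -> b; C -> EA; D -> EA; E -> b | h | AE | UC; U -> b | UD

No ε-productions.
After unit-elimination: S -> Eb | hh; E -> b | h | hE | UEh; U -> b | UEh.
TERM: introduce B -> b, A -> h and substitute in every rule of length ≥2.
BIN: E -> UEA becomes E -> UC, C -> EA; U -> UEA becomes U -> UD, D -> EA.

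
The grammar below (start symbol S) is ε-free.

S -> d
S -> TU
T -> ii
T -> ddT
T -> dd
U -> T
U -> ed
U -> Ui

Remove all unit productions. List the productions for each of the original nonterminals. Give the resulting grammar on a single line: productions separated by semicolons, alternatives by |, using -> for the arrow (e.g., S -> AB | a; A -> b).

S -> d | TU; T -> dd | ii | ddT; U -> Ui | dd | ed | ii | ddT

Unit productions: U->T.
Unit pairs (A ⇒* B via units): (U,T).
S: inherits non-unit rules of {S} → TU | d.
T: inherits non-unit rules of {T} → dd | ddT | ii.
U: inherits non-unit rules of {T, U} → Ui | dd | ddT | ed | ii.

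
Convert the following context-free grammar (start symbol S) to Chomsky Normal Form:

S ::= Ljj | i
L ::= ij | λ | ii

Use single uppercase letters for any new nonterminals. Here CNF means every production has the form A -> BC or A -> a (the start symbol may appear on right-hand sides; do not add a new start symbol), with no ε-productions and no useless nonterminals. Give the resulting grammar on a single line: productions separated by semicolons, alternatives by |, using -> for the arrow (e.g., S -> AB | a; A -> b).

Nullable: {L}; after ε-elimination: S -> i | jj | Ljj; L -> ii | ij.
No unit productions to eliminate.
TERM: introduce A -> i, B -> j and substitute in every rule of length ≥2.
BIN: S -> LBB becomes S -> LC, C -> BB.

S -> i | BB | LC; A -> i; B -> j; C -> BB; L -> AA | AB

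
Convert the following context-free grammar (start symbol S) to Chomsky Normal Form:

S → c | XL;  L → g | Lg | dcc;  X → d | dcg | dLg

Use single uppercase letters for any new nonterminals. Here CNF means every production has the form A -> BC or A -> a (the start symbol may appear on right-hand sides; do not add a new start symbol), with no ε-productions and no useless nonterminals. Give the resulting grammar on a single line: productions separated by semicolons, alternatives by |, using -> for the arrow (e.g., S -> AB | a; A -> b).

No ε-productions.
No unit productions to eliminate.
TERM: introduce C -> c, B -> d, A -> g and substitute in every rule of length ≥2.
BIN: L -> BCC becomes L -> BD, D -> CC; X -> BCA becomes X -> BE, E -> CA; X -> BLA becomes X -> BF, F -> LA.

S -> c | XL; A -> g; B -> d; C -> c; D -> CC; E -> CA; F -> LA; L -> g | BD | LA; X -> d | BE | BF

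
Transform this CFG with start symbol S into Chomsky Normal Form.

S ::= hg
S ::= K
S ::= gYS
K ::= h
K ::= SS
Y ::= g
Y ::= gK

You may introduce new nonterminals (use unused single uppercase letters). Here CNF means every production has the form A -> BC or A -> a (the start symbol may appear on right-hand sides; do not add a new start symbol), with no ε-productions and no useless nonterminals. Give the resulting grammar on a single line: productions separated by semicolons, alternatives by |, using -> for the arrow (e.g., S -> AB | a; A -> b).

No ε-productions.
After unit-elimination: S -> h | SS | hg | gYS; K -> h | SS; Y -> g | gK.
TERM: introduce A -> g, B -> h and substitute in every rule of length ≥2.
BIN: S -> AYS becomes S -> AC, C -> YS.

S -> h | AC | BA | SS; A -> g; B -> h; C -> YS; K -> h | SS; Y -> g | AK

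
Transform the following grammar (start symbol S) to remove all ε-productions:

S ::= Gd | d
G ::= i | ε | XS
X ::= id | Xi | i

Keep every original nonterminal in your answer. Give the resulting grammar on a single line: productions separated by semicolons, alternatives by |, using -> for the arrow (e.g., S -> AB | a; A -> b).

Nullable set: {G}.
S -> Gd: G nullable, giving Gd | d.
Drop G -> ε.
Unchanged (no nullable symbols): S -> d; G -> XS; G -> i; X -> Xi; X -> i; X -> id.

S -> d | Gd; G -> i | XS; X -> i | Xi | id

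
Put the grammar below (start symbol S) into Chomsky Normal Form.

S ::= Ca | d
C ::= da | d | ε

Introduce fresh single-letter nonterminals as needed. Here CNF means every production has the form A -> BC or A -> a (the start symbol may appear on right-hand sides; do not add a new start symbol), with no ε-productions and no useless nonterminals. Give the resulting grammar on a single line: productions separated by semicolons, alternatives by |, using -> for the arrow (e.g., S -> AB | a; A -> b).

S -> a | d | CB; A -> d; B -> a; C -> d | AB

Nullable: {C}; after ε-elimination: S -> a | d | Ca; C -> d | da.
No unit productions to eliminate.
TERM: introduce B -> a, A -> d and substitute in every rule of length ≥2.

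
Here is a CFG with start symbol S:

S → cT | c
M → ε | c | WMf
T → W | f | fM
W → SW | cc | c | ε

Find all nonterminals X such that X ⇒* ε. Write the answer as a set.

Directly nullable (have an ε-rule): {M, W}.
T is nullable via T -> W (every symbol on the right is already known nullable).
Not nullable: S — each has a terminal in every rule's right-hand side or depends on a non-nullable symbol.

{M, T, W}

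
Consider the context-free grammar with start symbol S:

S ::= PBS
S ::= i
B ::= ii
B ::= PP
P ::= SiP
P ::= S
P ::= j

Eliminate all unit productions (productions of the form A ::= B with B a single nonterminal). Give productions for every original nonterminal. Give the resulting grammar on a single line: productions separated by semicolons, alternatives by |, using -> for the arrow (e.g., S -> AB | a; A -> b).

S -> i | PBS; B -> PP | ii; P -> i | j | PBS | SiP

Unit productions: P->S.
Unit pairs (A ⇒* B via units): (P,S).
S: inherits non-unit rules of {S} → PBS | i.
B: inherits non-unit rules of {B} → PP | ii.
P: inherits non-unit rules of {P, S} → PBS | SiP | i | j.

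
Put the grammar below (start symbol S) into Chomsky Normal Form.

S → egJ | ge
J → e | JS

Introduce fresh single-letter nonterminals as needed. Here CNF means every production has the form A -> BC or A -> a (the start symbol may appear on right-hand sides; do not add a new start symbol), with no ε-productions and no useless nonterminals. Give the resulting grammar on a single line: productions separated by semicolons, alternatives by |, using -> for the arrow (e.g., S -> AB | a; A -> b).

S -> AC | BA; A -> e; B -> g; C -> BJ; J -> e | JS

No ε-productions.
No unit productions to eliminate.
TERM: introduce A -> e, B -> g and substitute in every rule of length ≥2.
BIN: S -> ABJ becomes S -> AC, C -> BJ.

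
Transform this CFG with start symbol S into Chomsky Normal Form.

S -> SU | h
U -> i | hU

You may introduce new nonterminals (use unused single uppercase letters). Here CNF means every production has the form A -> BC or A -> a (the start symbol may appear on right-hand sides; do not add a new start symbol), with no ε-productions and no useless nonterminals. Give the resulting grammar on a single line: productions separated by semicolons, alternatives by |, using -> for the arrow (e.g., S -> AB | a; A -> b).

S -> h | SU; A -> h; U -> i | AU

No ε-productions.
No unit productions to eliminate.
TERM: introduce A -> h and substitute in every rule of length ≥2.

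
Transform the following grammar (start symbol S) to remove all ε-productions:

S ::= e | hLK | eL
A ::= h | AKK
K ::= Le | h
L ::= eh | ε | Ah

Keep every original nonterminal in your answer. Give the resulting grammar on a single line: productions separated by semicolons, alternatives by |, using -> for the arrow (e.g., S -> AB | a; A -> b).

S -> e | eL | hK | hLK; A -> h | AKK; K -> e | h | Le; L -> Ah | eh

Nullable set: {L}.
S -> eL: L nullable, giving e | eL.
S -> hLK: L nullable, giving hK | hLK.
K -> Le: L nullable, giving Le | e.
Drop L -> ε.
Unchanged (no nullable symbols): S -> e; A -> AKK; A -> h; K -> h; L -> Ah; L -> eh.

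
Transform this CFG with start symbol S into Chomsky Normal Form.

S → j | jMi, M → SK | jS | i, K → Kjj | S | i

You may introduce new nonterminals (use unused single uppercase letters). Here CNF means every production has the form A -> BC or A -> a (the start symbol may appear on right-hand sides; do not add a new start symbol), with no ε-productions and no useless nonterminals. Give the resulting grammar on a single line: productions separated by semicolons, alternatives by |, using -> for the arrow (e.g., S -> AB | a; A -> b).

No ε-productions.
After unit-elimination: S -> j | jMi; K -> i | j | Kjj | jMi; M -> i | SK | jS.
TERM: introduce B -> i, A -> j and substitute in every rule of length ≥2.
BIN: K -> AMB becomes K -> AC, C -> MB; K -> KAA becomes K -> KD, D -> AA; S -> AMB becomes S -> AE, E -> MB.

S -> j | AE; A -> j; B -> i; C -> MB; D -> AA; E -> MB; K -> i | j | AC | KD; M -> i | AS | SK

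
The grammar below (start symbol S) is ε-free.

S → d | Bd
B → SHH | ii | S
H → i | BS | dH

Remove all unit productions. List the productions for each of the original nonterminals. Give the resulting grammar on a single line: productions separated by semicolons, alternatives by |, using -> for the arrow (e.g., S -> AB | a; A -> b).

Unit productions: B->S.
Unit pairs (A ⇒* B via units): (B,S).
S: inherits non-unit rules of {S} → Bd | d.
B: inherits non-unit rules of {B, S} → Bd | SHH | d | ii.
H: inherits non-unit rules of {H} → BS | dH | i.

S -> d | Bd; B -> d | Bd | ii | SHH; H -> i | BS | dH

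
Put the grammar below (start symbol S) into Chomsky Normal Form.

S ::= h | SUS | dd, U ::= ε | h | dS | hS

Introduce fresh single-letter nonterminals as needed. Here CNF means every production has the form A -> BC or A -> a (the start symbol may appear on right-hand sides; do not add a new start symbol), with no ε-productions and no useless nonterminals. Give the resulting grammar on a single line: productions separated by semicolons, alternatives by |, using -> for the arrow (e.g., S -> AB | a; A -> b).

Nullable: {U}; after ε-elimination: S -> h | SS | dd | SUS; U -> h | dS | hS.
No unit productions to eliminate.
TERM: introduce A -> d, B -> h and substitute in every rule of length ≥2.
BIN: S -> SUS becomes S -> SC, C -> US.

S -> h | AA | SC | SS; A -> d; B -> h; C -> US; U -> h | AS | BS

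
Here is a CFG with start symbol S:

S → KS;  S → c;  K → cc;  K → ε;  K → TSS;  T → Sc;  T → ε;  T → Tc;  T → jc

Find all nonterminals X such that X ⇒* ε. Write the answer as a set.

{K, T}

Directly nullable (have an ε-rule): {K, T}.
Not nullable: S — each has a terminal in every rule's right-hand side or depends on a non-nullable symbol.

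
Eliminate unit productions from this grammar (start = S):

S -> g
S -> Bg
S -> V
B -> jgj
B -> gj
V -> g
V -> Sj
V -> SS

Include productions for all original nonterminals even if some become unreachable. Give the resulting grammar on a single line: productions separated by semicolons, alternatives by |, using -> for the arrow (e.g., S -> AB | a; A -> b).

S -> g | Bg | SS | Sj; B -> gj | jgj; V -> g | SS | Sj

Unit productions: S->V.
Unit pairs (A ⇒* B via units): (S,V).
S: inherits non-unit rules of {S, V} → Bg | SS | Sj | g.
B: inherits non-unit rules of {B} → gj | jgj.
V: inherits non-unit rules of {V} → SS | Sj | g.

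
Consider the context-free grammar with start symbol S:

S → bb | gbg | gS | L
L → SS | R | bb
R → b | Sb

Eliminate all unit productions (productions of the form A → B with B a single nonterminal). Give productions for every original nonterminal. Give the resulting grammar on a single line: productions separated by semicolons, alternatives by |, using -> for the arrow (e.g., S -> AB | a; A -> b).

Unit productions: L->R, S->L.
Unit pairs (A ⇒* B via units): (L,R), (S,L), (S,R).
S: inherits non-unit rules of {L, R, S} → SS | Sb | b | bb | gS | gbg.
L: inherits non-unit rules of {L, R} → SS | Sb | b | bb.
R: inherits non-unit rules of {R} → Sb | b.

S -> b | SS | Sb | bb | gS | gbg; L -> b | SS | Sb | bb; R -> b | Sb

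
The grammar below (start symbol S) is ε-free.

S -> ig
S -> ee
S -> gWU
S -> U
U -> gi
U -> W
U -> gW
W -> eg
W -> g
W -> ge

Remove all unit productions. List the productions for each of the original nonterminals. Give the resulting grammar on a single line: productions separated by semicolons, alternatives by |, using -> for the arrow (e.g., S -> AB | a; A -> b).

S -> g | ee | eg | gW | ge | gi | ig | gWU; U -> g | eg | gW | ge | gi; W -> g | eg | ge

Unit productions: S->U, U->W.
Unit pairs (A ⇒* B via units): (S,U), (S,W), (U,W).
S: inherits non-unit rules of {S, U, W} → ee | eg | g | gW | gWU | ge | gi | ig.
U: inherits non-unit rules of {U, W} → eg | g | gW | ge | gi.
W: inherits non-unit rules of {W} → eg | g | ge.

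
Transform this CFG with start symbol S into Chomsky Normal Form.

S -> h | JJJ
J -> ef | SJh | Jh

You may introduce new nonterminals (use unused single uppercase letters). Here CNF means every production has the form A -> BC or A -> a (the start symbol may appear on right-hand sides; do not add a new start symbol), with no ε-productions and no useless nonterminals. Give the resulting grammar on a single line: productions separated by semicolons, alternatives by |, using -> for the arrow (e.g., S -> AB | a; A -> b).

S -> h | JE; A -> h; B -> e; C -> f; D -> JA; E -> JJ; J -> BC | JA | SD

No ε-productions.
No unit productions to eliminate.
TERM: introduce B -> e, C -> f, A -> h and substitute in every rule of length ≥2.
BIN: J -> SJA becomes J -> SD, D -> JA; S -> JJJ becomes S -> JE, E -> JJ.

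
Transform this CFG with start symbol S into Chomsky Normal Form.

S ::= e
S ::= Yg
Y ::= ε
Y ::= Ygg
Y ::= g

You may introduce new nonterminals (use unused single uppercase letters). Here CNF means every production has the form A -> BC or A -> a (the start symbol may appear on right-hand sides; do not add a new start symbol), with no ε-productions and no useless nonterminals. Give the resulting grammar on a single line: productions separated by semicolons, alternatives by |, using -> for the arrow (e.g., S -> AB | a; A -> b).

Nullable: {Y}; after ε-elimination: S -> e | g | Yg; Y -> g | gg | Ygg.
No unit productions to eliminate.
TERM: introduce A -> g and substitute in every rule of length ≥2.
BIN: Y -> YAA becomes Y -> YB, B -> AA.

S -> e | g | YA; A -> g; B -> AA; Y -> g | AA | YB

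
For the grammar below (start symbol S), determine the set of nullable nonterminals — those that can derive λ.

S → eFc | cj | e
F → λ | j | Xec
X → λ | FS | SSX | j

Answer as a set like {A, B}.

Directly nullable (have an ε-rule): {F, X}.
Not nullable: S — each has a terminal in every rule's right-hand side or depends on a non-nullable symbol.

{F, X}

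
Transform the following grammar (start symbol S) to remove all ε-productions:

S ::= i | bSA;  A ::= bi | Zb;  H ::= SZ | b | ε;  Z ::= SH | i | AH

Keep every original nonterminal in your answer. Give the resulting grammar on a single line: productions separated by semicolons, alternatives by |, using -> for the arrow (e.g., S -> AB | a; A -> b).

Nullable set: {H}.
Drop H -> ε.
Z -> AH: H nullable, giving A | AH.
Z -> SH: H nullable, giving S | SH.
Unchanged (no nullable symbols): S -> bSA; S -> i; A -> Zb; A -> bi; H -> SZ; H -> b; Z -> i.

S -> i | bSA; A -> Zb | bi; H -> b | SZ; Z -> A | S | i | AH | SH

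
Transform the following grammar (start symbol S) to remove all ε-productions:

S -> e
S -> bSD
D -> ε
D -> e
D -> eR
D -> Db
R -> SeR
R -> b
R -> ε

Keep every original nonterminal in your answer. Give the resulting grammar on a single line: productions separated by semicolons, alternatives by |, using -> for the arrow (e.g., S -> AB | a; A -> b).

Nullable set: {D, R}.
S -> bSD: D nullable, giving bS | bSD.
Drop D -> ε.
D -> Db: D nullable, giving Db | b.
D -> eR: R nullable, giving e | eR.
Drop R -> ε.
R -> SeR: R nullable, giving Se | SeR.
Unchanged (no nullable symbols): S -> e; D -> e; R -> b.

S -> e | bS | bSD; D -> b | e | Db | eR; R -> b | Se | SeR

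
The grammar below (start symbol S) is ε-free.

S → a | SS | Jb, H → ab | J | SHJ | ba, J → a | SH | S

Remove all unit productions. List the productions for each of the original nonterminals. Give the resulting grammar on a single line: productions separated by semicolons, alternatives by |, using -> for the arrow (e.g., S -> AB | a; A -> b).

S -> a | Jb | SS; H -> a | Jb | SH | SS | ab | ba | SHJ; J -> a | Jb | SH | SS

Unit productions: H->J, J->S.
Unit pairs (A ⇒* B via units): (H,J), (H,S), (J,S).
S: inherits non-unit rules of {S} → Jb | SS | a.
H: inherits non-unit rules of {H, J, S} → Jb | SH | SHJ | SS | a | ab | ba.
J: inherits non-unit rules of {J, S} → Jb | SH | SS | a.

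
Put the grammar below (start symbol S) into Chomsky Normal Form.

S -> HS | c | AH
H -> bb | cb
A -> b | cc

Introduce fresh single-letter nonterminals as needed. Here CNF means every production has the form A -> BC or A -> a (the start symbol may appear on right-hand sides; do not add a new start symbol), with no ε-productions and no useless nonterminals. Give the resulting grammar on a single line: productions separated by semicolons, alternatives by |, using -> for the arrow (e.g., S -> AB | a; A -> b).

S -> c | AH | HS; A -> b | BB; B -> c; C -> b; H -> BC | CC

No ε-productions.
No unit productions to eliminate.
TERM: introduce C -> b, B -> c and substitute in every rule of length ≥2.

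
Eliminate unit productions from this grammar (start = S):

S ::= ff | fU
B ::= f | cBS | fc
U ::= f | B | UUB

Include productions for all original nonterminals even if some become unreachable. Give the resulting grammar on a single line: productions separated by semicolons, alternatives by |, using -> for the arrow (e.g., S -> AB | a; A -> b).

S -> fU | ff; B -> f | fc | cBS; U -> f | fc | UUB | cBS

Unit productions: U->B.
Unit pairs (A ⇒* B via units): (U,B).
S: inherits non-unit rules of {S} → fU | ff.
B: inherits non-unit rules of {B} → cBS | f | fc.
U: inherits non-unit rules of {B, U} → UUB | cBS | f | fc.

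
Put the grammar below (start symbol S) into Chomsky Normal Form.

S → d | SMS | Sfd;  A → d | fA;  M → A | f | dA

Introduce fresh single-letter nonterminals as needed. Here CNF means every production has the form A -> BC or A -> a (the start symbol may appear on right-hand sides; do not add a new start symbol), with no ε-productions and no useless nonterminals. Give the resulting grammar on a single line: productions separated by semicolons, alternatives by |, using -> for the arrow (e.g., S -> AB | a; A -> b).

S -> d | SD | SE; A -> d | BA; B -> f; C -> d; D -> BC; E -> MS; M -> d | f | BA | CA

No ε-productions.
After unit-elimination: S -> d | SMS | Sfd; A -> d | fA; M -> d | f | dA | fA.
TERM: introduce C -> d, B -> f and substitute in every rule of length ≥2.
BIN: S -> SBC becomes S -> SD, D -> BC; S -> SMS becomes S -> SE, E -> MS.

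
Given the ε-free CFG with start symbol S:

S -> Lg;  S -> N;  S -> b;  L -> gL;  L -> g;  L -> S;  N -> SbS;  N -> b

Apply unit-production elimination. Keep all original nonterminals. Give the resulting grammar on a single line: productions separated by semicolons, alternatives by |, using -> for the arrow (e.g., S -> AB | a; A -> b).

Unit productions: L->S, S->N.
Unit pairs (A ⇒* B via units): (L,N), (L,S), (S,N).
S: inherits non-unit rules of {N, S} → Lg | SbS | b.
L: inherits non-unit rules of {L, N, S} → Lg | SbS | b | g | gL.
N: inherits non-unit rules of {N} → SbS | b.

S -> b | Lg | SbS; L -> b | g | Lg | gL | SbS; N -> b | SbS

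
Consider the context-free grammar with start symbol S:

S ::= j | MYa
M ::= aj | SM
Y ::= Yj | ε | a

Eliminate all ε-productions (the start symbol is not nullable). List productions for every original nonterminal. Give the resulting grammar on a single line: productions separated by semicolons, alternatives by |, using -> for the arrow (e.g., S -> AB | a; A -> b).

S -> j | Ma | MYa; M -> SM | aj; Y -> a | j | Yj

Nullable set: {Y}.
S -> MYa: Y nullable, giving MYa | Ma.
Drop Y -> ε.
Y -> Yj: Y nullable, giving Yj | j.
Unchanged (no nullable symbols): S -> j; M -> SM; M -> aj; Y -> a.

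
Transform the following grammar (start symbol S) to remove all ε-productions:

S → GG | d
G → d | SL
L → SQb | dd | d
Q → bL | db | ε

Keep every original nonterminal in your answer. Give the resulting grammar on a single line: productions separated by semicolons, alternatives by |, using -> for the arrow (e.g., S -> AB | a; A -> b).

S -> d | GG; G -> d | SL; L -> d | Sb | dd | SQb; Q -> bL | db

Nullable set: {Q}.
L -> SQb: Q nullable, giving SQb | Sb.
Drop Q -> ε.
Unchanged (no nullable symbols): S -> GG; S -> d; G -> SL; G -> d; L -> d; L -> dd; Q -> bL; Q -> db.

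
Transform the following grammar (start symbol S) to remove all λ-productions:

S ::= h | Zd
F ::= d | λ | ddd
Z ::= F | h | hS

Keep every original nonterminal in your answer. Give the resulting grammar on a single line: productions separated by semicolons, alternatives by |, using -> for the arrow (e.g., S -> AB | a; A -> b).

S -> d | h | Zd; F -> d | ddd; Z -> F | h | hS

Nullable set: {F, Z}.
S -> Zd: Z nullable, giving Zd | d.
Drop F -> λ.
Z -> F: F nullable, giving F.
Unchanged (no nullable symbols): S -> h; F -> d; F -> ddd; Z -> h; Z -> hS.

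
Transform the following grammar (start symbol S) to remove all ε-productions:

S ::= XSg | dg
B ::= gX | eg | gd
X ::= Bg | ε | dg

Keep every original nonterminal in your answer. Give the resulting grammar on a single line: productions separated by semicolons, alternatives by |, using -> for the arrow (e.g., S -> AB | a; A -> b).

S -> Sg | dg | XSg; B -> g | eg | gX | gd; X -> Bg | dg

Nullable set: {X}.
S -> XSg: X nullable, giving Sg | XSg.
B -> gX: X nullable, giving g | gX.
Drop X -> ε.
Unchanged (no nullable symbols): S -> dg; B -> eg; B -> gd; X -> Bg; X -> dg.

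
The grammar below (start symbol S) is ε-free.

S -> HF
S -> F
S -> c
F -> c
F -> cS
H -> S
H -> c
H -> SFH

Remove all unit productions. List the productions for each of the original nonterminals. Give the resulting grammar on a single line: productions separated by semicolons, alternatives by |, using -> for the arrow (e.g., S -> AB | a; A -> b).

Unit productions: H->S, S->F.
Unit pairs (A ⇒* B via units): (H,F), (H,S), (S,F).
S: inherits non-unit rules of {F, S} → HF | c | cS.
F: inherits non-unit rules of {F} → c | cS.
H: inherits non-unit rules of {F, H, S} → HF | SFH | c | cS.

S -> c | HF | cS; F -> c | cS; H -> c | HF | cS | SFH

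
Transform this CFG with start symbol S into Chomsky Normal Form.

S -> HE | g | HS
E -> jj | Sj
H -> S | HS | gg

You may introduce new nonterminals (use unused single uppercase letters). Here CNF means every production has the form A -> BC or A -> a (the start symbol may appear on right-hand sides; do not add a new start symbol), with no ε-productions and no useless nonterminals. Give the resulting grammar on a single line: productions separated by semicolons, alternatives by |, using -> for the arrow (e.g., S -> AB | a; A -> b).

No ε-productions.
After unit-elimination: S -> g | HE | HS; E -> Sj | jj; H -> g | HE | HS | gg.
TERM: introduce B -> g, A -> j and substitute in every rule of length ≥2.

S -> g | HE | HS; A -> j; B -> g; E -> AA | SA; H -> g | BB | HE | HS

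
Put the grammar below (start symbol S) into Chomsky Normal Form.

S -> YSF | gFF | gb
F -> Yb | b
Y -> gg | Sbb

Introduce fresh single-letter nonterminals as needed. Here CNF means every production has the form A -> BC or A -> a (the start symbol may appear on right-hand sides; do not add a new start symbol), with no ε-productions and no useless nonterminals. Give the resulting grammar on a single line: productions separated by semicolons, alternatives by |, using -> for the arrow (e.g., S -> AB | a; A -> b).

S -> BA | BC | YD; A -> b; B -> g; C -> FF; D -> SF; E -> AA; F -> b | YA; Y -> BB | SE

No ε-productions.
No unit productions to eliminate.
TERM: introduce A -> b, B -> g and substitute in every rule of length ≥2.
BIN: S -> BFF becomes S -> BC, C -> FF; S -> YSF becomes S -> YD, D -> SF; Y -> SAA becomes Y -> SE, E -> AA.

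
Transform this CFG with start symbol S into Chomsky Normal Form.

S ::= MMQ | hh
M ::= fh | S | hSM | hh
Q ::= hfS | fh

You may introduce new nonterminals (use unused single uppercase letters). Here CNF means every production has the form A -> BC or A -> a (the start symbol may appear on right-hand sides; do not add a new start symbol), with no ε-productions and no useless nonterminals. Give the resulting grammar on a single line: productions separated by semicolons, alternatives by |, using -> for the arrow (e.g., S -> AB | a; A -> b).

No ε-productions.
After unit-elimination: S -> hh | MMQ; M -> fh | hh | MMQ | hSM; Q -> fh | hfS.
TERM: introduce A -> f, B -> h and substitute in every rule of length ≥2.
BIN: M -> BSM becomes M -> BC, C -> SM; M -> MMQ becomes M -> MD, D -> MQ; Q -> BAS becomes Q -> BE, E -> AS; S -> MMQ becomes S -> MF, F -> MQ.

S -> BB | MF; A -> f; B -> h; C -> SM; D -> MQ; E -> AS; F -> MQ; M -> AB | BB | BC | MD; Q -> AB | BE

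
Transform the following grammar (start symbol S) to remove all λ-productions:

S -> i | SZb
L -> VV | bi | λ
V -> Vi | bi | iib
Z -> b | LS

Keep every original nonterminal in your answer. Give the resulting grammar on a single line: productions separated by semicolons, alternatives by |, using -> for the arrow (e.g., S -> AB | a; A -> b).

Nullable set: {L}.
Drop L -> λ.
Z -> LS: L nullable, giving LS | S.
Unchanged (no nullable symbols): S -> SZb; S -> i; L -> VV; L -> bi; V -> Vi; V -> bi; V -> iib; Z -> b.

S -> i | SZb; L -> VV | bi; V -> Vi | bi | iib; Z -> S | b | LS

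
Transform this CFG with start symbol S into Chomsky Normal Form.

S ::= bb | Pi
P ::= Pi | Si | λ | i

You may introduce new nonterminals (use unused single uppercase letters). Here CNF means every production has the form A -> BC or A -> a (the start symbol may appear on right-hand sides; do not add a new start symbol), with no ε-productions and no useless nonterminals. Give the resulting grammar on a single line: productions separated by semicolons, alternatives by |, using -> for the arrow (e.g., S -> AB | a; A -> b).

S -> i | BB | PA; A -> i; B -> b; P -> i | PA | SA

Nullable: {P}; after ε-elimination: S -> i | Pi | bb; P -> i | Pi | Si.
No unit productions to eliminate.
TERM: introduce B -> b, A -> i and substitute in every rule of length ≥2.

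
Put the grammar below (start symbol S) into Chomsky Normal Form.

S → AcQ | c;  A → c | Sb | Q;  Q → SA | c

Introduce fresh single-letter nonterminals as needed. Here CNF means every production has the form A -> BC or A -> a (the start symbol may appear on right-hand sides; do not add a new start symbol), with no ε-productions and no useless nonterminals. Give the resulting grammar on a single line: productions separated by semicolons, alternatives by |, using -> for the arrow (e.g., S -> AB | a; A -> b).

No ε-productions.
After unit-elimination: S -> c | AcQ; A -> c | SA | Sb; Q -> c | SA.
TERM: introduce B -> b, C -> c and substitute in every rule of length ≥2.
BIN: S -> ACQ becomes S -> AD, D -> CQ.

S -> c | AD; A -> c | SA | SB; B -> b; C -> c; D -> CQ; Q -> c | SA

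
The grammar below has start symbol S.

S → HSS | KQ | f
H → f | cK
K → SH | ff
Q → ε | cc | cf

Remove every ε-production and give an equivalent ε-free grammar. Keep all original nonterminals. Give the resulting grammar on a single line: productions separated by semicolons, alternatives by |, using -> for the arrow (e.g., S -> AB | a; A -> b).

Nullable set: {Q}.
S -> KQ: Q nullable, giving K | KQ.
Drop Q -> ε.
Unchanged (no nullable symbols): S -> HSS; S -> f; H -> cK; H -> f; K -> SH; K -> ff; Q -> cc; Q -> cf.

S -> K | f | KQ | HSS; H -> f | cK; K -> SH | ff; Q -> cc | cf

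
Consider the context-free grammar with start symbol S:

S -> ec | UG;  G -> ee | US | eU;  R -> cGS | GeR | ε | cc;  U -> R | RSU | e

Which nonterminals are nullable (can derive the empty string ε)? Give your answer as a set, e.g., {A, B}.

{R, U}

Directly nullable (have an ε-rule): {R}.
U is nullable via U -> R (every symbol on the right is already known nullable).
Not nullable: G, S — each has a terminal in every rule's right-hand side or depends on a non-nullable symbol.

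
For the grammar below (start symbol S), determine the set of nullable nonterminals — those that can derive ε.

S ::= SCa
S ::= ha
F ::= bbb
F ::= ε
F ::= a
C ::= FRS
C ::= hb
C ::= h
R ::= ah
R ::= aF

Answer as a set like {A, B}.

Directly nullable (have an ε-rule): {F}.
Not nullable: C, R, S — each has a terminal in every rule's right-hand side or depends on a non-nullable symbol.

{F}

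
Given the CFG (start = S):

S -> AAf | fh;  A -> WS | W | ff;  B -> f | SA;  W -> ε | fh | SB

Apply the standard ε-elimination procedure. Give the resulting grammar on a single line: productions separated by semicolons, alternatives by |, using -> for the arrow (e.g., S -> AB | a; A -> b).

S -> f | Af | fh | AAf; A -> S | W | WS | ff; B -> S | f | SA; W -> SB | fh

Nullable set: {A, W}.
S -> AAf: A, A nullable, giving AAf | Af | f.
A -> W: W nullable, giving W.
A -> WS: W nullable, giving S | WS.
B -> SA: A nullable, giving S | SA.
Drop W -> ε.
Unchanged (no nullable symbols): S -> fh; A -> ff; B -> f; W -> SB; W -> fh.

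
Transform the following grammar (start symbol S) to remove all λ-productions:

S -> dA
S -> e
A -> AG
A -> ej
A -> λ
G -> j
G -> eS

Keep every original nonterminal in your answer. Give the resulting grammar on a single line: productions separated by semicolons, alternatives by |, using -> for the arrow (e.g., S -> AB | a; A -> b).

S -> d | e | dA; A -> G | AG | ej; G -> j | eS

Nullable set: {A}.
S -> dA: A nullable, giving d | dA.
Drop A -> λ.
A -> AG: A nullable, giving AG | G.
Unchanged (no nullable symbols): S -> e; A -> ej; G -> eS; G -> j.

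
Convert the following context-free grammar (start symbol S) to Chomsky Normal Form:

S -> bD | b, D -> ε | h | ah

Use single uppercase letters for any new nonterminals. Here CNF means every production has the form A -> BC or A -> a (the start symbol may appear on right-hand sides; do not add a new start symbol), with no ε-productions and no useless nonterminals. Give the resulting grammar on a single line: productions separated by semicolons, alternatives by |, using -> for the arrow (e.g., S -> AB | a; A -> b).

S -> b | CD; A -> a; B -> h; C -> b; D -> h | AB

Nullable: {D}; after ε-elimination: S -> b | bD; D -> h | ah.
No unit productions to eliminate.
TERM: introduce A -> a, C -> b, B -> h and substitute in every rule of length ≥2.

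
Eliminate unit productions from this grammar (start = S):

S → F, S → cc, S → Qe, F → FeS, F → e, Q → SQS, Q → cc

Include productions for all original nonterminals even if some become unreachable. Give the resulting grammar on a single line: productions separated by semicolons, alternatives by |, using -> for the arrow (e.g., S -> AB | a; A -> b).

S -> e | Qe | cc | FeS; F -> e | FeS; Q -> cc | SQS

Unit productions: S->F.
Unit pairs (A ⇒* B via units): (S,F).
S: inherits non-unit rules of {F, S} → FeS | Qe | cc | e.
F: inherits non-unit rules of {F} → FeS | e.
Q: inherits non-unit rules of {Q} → SQS | cc.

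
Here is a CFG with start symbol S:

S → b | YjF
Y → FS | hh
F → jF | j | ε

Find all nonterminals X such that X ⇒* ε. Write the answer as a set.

Directly nullable (have an ε-rule): {F}.
Not nullable: S, Y — each has a terminal in every rule's right-hand side or depends on a non-nullable symbol.

{F}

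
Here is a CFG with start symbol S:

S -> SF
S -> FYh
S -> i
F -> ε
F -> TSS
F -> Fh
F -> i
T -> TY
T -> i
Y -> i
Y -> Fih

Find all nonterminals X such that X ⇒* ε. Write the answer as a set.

Directly nullable (have an ε-rule): {F}.
Not nullable: S, T, Y — each has a terminal in every rule's right-hand side or depends on a non-nullable symbol.

{F}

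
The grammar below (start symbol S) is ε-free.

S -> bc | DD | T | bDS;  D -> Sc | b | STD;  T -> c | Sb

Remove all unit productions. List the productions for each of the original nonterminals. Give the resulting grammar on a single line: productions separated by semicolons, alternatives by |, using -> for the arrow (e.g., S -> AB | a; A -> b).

S -> c | DD | Sb | bc | bDS; D -> b | Sc | STD; T -> c | Sb

Unit productions: S->T.
Unit pairs (A ⇒* B via units): (S,T).
S: inherits non-unit rules of {S, T} → DD | Sb | bDS | bc | c.
D: inherits non-unit rules of {D} → STD | Sc | b.
T: inherits non-unit rules of {T} → Sb | c.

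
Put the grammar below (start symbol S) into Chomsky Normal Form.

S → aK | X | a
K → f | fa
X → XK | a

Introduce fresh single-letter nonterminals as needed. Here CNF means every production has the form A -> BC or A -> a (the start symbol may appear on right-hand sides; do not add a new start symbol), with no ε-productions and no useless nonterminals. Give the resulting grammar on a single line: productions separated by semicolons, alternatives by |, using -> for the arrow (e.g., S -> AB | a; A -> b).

No ε-productions.
After unit-elimination: S -> a | XK | aK; K -> f | fa; X -> a | XK.
TERM: introduce B -> a, A -> f and substitute in every rule of length ≥2.

S -> a | BK | XK; A -> f; B -> a; K -> f | AB; X -> a | XK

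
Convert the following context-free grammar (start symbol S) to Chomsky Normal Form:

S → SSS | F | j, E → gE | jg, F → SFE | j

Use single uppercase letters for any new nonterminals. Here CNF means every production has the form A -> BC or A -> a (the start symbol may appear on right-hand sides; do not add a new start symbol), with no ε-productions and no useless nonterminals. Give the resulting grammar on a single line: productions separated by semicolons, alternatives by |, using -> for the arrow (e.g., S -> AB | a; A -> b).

S -> j | SD | SG; A -> g; B -> j; C -> FE; D -> FE; E -> AE | BA; F -> j | SC; G -> SS

No ε-productions.
After unit-elimination: S -> j | SFE | SSS; E -> gE | jg; F -> j | SFE.
TERM: introduce A -> g, B -> j and substitute in every rule of length ≥2.
BIN: F -> SFE becomes F -> SC, C -> FE; S -> SFE becomes S -> SD, D -> FE; S -> SSS becomes S -> SG, G -> SS.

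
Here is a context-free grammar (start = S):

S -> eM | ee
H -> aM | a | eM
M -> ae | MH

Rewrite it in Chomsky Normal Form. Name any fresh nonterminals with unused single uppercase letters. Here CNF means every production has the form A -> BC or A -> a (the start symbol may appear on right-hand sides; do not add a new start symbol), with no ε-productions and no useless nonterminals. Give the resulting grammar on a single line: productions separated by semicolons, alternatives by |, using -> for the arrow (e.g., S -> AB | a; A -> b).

S -> BB | BM; A -> a; B -> e; H -> a | AM | BM; M -> AB | MH

No ε-productions.
No unit productions to eliminate.
TERM: introduce A -> a, B -> e and substitute in every rule of length ≥2.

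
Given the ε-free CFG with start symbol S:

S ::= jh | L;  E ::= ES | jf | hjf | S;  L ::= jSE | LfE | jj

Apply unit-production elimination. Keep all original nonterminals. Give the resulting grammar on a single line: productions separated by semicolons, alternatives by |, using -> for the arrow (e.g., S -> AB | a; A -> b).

S -> jh | jj | LfE | jSE; E -> ES | jf | jh | jj | LfE | hjf | jSE; L -> jj | LfE | jSE

Unit productions: E->S, S->L.
Unit pairs (A ⇒* B via units): (E,L), (E,S), (S,L).
S: inherits non-unit rules of {L, S} → LfE | jSE | jh | jj.
E: inherits non-unit rules of {E, L, S} → ES | LfE | hjf | jSE | jf | jh | jj.
L: inherits non-unit rules of {L} → LfE | jSE | jj.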